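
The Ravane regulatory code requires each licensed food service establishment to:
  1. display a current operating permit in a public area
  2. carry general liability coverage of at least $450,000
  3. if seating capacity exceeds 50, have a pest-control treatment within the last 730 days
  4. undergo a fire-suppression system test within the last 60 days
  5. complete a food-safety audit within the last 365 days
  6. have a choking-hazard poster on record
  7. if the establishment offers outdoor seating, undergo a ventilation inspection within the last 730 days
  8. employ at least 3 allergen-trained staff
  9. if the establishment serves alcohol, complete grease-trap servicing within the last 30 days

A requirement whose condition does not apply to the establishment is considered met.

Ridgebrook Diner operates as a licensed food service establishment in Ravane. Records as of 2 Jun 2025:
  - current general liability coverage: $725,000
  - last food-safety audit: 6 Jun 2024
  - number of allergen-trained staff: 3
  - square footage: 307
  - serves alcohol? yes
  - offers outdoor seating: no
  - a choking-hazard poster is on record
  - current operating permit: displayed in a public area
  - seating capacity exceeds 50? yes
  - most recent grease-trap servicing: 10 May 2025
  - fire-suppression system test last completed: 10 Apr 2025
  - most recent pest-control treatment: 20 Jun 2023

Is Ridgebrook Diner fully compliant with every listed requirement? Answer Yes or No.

1. current operating permit present → met
2. general liability coverage $725,000 ≥ $450,000 → met
3. condition 'seating capacity exceeds 50' holds; pest-control treatment 713 days ago vs limit 730 → met
4. fire-suppression system test 53 days ago vs limit 60 → met
5. food-safety audit 361 days ago vs limit 365 → met
6. choking-hazard poster present → met
7. condition 'offers outdoor seating' does not hold → requirement n/a → met
8. allergen-trained staff 3 ≥ 3 → met
9. condition 'serves alcohol' holds; grease-trap servicing 23 days ago vs limit 30 → met
All met.

Yes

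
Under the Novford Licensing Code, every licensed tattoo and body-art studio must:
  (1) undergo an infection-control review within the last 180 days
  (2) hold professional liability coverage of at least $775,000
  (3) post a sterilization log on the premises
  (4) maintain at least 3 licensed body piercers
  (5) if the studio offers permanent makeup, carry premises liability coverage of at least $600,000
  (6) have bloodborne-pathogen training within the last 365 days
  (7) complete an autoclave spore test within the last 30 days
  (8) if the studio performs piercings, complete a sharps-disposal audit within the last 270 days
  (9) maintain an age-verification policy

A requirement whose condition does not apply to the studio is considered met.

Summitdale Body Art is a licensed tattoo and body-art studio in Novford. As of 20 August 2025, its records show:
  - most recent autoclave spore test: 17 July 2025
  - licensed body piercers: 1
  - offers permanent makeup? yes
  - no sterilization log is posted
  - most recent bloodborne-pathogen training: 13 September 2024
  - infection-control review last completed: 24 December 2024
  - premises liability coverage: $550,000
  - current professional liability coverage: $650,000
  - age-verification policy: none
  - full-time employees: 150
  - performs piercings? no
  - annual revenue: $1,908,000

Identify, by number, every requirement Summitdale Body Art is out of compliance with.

1. infection-control review 239 days ago vs limit 180 → not met
2. professional liability coverage $650,000 < $775,000 → not met
3. sterilization log absent → not met
4. licensed body piercers 1 < 3 → not met
5. condition 'offers permanent makeup' holds; premises liability coverage $550,000 < $600,000 → not met
6. bloodborne-pathogen training 341 days ago vs limit 365 → met
7. autoclave spore test 34 days ago vs limit 30 → not met
8. condition 'performs piercings' does not hold → requirement n/a → met
9. age-verification policy absent → not met
Not met: 1, 2, 3, 4, 5, 7, 9

1, 2, 3, 4, 5, 7, 9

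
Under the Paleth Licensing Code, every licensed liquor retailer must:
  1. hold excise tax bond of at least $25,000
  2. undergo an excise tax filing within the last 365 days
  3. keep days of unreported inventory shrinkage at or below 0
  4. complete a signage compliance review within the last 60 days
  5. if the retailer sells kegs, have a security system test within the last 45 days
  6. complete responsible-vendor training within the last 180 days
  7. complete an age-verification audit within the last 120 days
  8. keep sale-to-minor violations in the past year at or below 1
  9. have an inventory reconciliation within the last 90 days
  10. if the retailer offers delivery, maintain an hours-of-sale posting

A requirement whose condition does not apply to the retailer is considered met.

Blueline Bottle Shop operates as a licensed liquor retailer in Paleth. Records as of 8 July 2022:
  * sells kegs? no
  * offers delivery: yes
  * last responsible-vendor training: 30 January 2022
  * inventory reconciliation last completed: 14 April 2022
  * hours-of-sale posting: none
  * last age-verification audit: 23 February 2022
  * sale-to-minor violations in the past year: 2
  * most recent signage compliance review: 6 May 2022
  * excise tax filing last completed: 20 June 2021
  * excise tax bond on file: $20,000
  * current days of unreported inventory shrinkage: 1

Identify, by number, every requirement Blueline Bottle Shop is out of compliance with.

1. excise tax bond $20,000 < $25,000 → not met
2. excise tax filing 383 days ago vs limit 365 → not met
3. days of unreported inventory shrinkage 1 > 0 → not met
4. signage compliance review 63 days ago vs limit 60 → not met
5. condition 'sells kegs' does not hold → requirement n/a → met
6. responsible-vendor training 159 days ago vs limit 180 → met
7. age-verification audit 135 days ago vs limit 120 → not met
8. sale-to-minor violations in the past year 2 > 1 → not met
9. inventory reconciliation 85 days ago vs limit 90 → met
10. condition 'offers delivery' holds; hours-of-sale posting absent → not met
Not met: 1, 2, 3, 4, 7, 8, 10

1, 2, 3, 4, 7, 8, 10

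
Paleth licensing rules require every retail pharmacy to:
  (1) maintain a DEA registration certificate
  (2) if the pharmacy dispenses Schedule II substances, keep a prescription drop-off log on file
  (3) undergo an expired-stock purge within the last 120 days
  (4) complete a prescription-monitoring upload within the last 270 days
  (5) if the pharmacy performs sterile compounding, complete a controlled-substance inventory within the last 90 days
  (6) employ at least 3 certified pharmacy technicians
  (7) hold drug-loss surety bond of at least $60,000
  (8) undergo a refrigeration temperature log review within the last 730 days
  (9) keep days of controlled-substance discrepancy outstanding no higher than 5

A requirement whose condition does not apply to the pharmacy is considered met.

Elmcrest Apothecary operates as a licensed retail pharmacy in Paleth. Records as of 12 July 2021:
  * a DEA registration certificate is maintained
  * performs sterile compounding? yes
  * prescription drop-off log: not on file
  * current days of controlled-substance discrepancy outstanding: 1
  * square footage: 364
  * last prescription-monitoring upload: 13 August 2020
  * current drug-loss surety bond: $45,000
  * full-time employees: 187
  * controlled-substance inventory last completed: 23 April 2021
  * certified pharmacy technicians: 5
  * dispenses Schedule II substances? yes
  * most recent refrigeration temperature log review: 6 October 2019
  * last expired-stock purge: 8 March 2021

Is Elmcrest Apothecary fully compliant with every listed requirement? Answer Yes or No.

1. DEA registration certificate present → met
2. condition 'dispenses Schedule II substances' holds; prescription drop-off log absent → not met
3. expired-stock purge 126 days ago vs limit 120 → not met
4. prescription-monitoring upload 333 days ago vs limit 270 → not met
5. condition 'performs sterile compounding' holds; controlled-substance inventory 80 days ago vs limit 90 → met
6. certified pharmacy technicians 5 ≥ 3 → met
7. drug-loss surety bond $45,000 < $60,000 → not met
8. refrigeration temperature log review 645 days ago vs limit 730 → met
9. days of controlled-substance discrepancy outstanding 1 ≤ 5 → met
Not met: 2, 3, 4, 7

No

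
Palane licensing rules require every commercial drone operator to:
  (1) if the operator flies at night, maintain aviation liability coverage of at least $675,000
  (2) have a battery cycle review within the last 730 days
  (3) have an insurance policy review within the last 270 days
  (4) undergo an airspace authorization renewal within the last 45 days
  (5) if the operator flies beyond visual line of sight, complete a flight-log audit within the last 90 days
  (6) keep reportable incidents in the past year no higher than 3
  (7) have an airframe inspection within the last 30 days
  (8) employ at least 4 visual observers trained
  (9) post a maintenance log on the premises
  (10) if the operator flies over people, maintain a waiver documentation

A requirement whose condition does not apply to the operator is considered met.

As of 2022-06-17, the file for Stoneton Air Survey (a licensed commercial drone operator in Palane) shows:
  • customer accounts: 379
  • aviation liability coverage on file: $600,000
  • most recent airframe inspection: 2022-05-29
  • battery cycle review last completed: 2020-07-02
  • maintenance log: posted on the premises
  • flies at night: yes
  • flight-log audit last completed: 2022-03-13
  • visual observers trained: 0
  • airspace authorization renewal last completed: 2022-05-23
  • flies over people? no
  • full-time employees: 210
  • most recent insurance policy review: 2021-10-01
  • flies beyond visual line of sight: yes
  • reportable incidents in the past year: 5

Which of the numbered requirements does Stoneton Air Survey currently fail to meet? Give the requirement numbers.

1, 5, 6, 8

1. condition 'flies at night' holds; aviation liability coverage $600,000 < $675,000 → not met
2. battery cycle review 715 days ago vs limit 730 → met
3. insurance policy review 259 days ago vs limit 270 → met
4. airspace authorization renewal 25 days ago vs limit 45 → met
5. condition 'flies beyond visual line of sight' holds; flight-log audit 96 days ago vs limit 90 → not met
6. reportable incidents in the past year 5 > 3 → not met
7. airframe inspection 19 days ago vs limit 30 → met
8. visual observers trained 0 < 4 → not met
9. maintenance log present → met
10. condition 'flies over people' does not hold → requirement n/a → met
Not met: 1, 5, 6, 8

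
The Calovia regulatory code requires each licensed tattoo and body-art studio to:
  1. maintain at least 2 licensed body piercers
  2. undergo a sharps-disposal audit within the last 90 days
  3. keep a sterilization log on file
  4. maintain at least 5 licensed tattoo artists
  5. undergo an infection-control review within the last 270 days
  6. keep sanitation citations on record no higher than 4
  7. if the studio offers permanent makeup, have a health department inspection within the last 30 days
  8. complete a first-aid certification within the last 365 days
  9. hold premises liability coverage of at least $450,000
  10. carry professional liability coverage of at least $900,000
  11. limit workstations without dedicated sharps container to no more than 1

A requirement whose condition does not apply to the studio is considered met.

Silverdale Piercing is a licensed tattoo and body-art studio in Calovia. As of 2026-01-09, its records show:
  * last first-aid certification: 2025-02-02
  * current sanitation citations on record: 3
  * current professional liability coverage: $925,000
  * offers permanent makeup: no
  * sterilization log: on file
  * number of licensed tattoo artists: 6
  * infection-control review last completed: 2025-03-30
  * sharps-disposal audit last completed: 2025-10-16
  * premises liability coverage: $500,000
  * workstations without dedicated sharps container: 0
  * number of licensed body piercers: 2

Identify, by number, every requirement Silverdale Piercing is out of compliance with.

1. licensed body piercers 2 ≥ 2 → met
2. sharps-disposal audit 85 days ago vs limit 90 → met
3. sterilization log present → met
4. licensed tattoo artists 6 ≥ 5 → met
5. infection-control review 285 days ago vs limit 270 → not met
6. sanitation citations on record 3 ≤ 4 → met
7. condition 'offers permanent makeup' does not hold → requirement n/a → met
8. first-aid certification 341 days ago vs limit 365 → met
9. premises liability coverage $500,000 ≥ $450,000 → met
10. professional liability coverage $925,000 ≥ $900,000 → met
11. workstations without dedicated sharps container 0 ≤ 1 → met
Not met: 5

5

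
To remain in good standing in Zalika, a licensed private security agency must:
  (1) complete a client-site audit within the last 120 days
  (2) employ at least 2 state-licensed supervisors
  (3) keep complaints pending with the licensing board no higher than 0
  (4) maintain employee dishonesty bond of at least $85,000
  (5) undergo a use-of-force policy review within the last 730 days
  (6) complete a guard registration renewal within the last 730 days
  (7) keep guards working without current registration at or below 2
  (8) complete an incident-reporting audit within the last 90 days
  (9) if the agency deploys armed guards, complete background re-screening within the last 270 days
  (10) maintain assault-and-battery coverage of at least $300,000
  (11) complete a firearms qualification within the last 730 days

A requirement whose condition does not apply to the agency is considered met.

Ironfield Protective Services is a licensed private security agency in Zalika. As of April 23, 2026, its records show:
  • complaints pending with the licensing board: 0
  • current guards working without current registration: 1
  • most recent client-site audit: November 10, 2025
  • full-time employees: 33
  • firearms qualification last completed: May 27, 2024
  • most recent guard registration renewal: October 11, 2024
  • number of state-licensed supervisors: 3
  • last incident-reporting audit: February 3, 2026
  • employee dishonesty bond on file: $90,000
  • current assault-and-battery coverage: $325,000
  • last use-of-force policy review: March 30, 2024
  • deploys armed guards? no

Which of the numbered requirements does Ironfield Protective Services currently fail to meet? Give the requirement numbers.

1. client-site audit 164 days ago vs limit 120 → not met
2. state-licensed supervisors 3 ≥ 2 → met
3. complaints pending with the licensing board 0 ≤ 0 → met
4. employee dishonesty bond $90,000 ≥ $85,000 → met
5. use-of-force policy review 754 days ago vs limit 730 → not met
6. guard registration renewal 559 days ago vs limit 730 → met
7. guards working without current registration 1 ≤ 2 → met
8. incident-reporting audit 79 days ago vs limit 90 → met
9. condition 'deploys armed guards' does not hold → requirement n/a → met
10. assault-and-battery coverage $325,000 ≥ $300,000 → met
11. firearms qualification 696 days ago vs limit 730 → met
Not met: 1, 5

1, 5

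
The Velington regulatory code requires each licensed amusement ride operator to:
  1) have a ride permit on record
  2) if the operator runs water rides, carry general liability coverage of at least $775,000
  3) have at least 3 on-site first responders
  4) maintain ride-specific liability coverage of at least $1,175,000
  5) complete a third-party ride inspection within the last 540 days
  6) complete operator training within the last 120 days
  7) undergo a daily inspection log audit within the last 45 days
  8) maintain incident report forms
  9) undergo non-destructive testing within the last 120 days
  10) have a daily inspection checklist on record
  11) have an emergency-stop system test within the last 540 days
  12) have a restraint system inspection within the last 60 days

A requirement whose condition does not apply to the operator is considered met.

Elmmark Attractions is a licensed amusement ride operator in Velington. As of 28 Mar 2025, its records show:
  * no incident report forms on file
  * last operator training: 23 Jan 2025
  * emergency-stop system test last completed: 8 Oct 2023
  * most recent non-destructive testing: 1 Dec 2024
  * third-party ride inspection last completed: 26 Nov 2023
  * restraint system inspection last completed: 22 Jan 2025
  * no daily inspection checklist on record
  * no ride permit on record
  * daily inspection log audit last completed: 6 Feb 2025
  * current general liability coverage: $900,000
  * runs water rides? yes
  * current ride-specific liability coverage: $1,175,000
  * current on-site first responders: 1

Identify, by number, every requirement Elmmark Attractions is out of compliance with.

1. ride permit absent → not met
2. condition 'runs water rides' holds; general liability coverage $900,000 ≥ $775,000 → met
3. on-site first responders 1 < 3 → not met
4. ride-specific liability coverage $1,175,000 ≥ $1,175,000 → met
5. third-party ride inspection 488 days ago vs limit 540 → met
6. operator training 64 days ago vs limit 120 → met
7. daily inspection log audit 50 days ago vs limit 45 → not met
8. incident report forms absent → not met
9. non-destructive testing 117 days ago vs limit 120 → met
10. daily inspection checklist absent → not met
11. emergency-stop system test 537 days ago vs limit 540 → met
12. restraint system inspection 65 days ago vs limit 60 → not met
Not met: 1, 3, 7, 8, 10, 12

1, 3, 7, 8, 10, 12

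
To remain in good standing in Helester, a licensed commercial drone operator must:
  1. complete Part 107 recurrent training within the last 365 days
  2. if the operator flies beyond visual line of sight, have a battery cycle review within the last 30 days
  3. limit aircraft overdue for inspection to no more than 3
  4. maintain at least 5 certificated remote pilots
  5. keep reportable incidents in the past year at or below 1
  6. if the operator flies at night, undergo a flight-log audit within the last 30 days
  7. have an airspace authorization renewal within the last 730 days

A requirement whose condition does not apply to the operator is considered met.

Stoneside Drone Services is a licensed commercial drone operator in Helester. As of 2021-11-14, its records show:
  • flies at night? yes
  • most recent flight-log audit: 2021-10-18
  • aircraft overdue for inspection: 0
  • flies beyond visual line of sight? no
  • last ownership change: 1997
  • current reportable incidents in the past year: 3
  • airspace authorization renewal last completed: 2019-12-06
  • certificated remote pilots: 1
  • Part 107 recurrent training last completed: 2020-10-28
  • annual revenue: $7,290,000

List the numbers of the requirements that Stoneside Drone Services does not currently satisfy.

1. Part 107 recurrent training 382 days ago vs limit 365 → not met
2. condition 'flies beyond visual line of sight' does not hold → requirement n/a → met
3. aircraft overdue for inspection 0 ≤ 3 → met
4. certificated remote pilots 1 < 5 → not met
5. reportable incidents in the past year 3 > 1 → not met
6. condition 'flies at night' holds; flight-log audit 27 days ago vs limit 30 → met
7. airspace authorization renewal 709 days ago vs limit 730 → met
Not met: 1, 4, 5

1, 4, 5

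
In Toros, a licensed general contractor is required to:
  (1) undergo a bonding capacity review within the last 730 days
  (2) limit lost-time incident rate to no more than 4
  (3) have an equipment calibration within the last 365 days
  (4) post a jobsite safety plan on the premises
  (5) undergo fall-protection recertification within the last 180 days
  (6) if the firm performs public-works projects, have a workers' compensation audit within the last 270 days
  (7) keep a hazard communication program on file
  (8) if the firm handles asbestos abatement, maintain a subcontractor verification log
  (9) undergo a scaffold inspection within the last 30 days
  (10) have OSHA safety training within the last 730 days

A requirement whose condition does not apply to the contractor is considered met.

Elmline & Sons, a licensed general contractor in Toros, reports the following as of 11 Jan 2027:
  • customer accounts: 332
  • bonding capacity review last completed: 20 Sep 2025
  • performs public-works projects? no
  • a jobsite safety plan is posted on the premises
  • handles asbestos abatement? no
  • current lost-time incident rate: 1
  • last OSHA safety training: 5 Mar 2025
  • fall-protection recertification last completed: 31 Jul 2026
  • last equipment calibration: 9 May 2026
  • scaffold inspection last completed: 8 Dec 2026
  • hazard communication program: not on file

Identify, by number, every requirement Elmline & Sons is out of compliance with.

1. bonding capacity review 478 days ago vs limit 730 → met
2. lost-time incident rate 1 ≤ 4 → met
3. equipment calibration 247 days ago vs limit 365 → met
4. jobsite safety plan present → met
5. fall-protection recertification 164 days ago vs limit 180 → met
6. condition 'performs public-works projects' does not hold → requirement n/a → met
7. hazard communication program absent → not met
8. condition 'handles asbestos abatement' does not hold → requirement n/a → met
9. scaffold inspection 34 days ago vs limit 30 → not met
10. OSHA safety training 677 days ago vs limit 730 → met
Not met: 7, 9

7, 9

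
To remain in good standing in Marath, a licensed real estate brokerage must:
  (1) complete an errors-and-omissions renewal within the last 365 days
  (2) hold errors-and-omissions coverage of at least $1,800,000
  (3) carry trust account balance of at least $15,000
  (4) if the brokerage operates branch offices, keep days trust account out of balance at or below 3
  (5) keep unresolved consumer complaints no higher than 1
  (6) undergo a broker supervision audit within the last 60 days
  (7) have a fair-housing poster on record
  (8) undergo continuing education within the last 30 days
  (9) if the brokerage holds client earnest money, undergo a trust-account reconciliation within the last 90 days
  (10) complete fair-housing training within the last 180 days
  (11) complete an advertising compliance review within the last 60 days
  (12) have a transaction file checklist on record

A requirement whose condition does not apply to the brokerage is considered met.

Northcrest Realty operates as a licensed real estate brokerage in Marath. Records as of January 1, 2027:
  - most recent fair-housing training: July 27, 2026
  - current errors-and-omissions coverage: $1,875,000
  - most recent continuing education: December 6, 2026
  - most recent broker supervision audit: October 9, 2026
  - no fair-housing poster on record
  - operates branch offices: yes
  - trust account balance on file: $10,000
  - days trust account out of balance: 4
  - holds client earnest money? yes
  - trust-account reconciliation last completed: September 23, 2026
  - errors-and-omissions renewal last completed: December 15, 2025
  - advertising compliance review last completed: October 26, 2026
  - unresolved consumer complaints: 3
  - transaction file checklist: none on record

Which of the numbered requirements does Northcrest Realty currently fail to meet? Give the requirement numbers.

1. errors-and-omissions renewal 382 days ago vs limit 365 → not met
2. errors-and-omissions coverage $1,875,000 ≥ $1,800,000 → met
3. trust account balance $10,000 < $15,000 → not met
4. condition 'operates branch offices' holds; days trust account out of balance 4 > 3 → not met
5. unresolved consumer complaints 3 > 1 → not met
6. broker supervision audit 84 days ago vs limit 60 → not met
7. fair-housing poster absent → not met
8. continuing education 26 days ago vs limit 30 → met
9. condition 'holds client earnest money' holds; trust-account reconciliation 100 days ago vs limit 90 → not met
10. fair-housing training 158 days ago vs limit 180 → met
11. advertising compliance review 67 days ago vs limit 60 → not met
12. transaction file checklist absent → not met
Not met: 1, 3, 4, 5, 6, 7, 9, 11, 12

1, 3, 4, 5, 6, 7, 9, 11, 12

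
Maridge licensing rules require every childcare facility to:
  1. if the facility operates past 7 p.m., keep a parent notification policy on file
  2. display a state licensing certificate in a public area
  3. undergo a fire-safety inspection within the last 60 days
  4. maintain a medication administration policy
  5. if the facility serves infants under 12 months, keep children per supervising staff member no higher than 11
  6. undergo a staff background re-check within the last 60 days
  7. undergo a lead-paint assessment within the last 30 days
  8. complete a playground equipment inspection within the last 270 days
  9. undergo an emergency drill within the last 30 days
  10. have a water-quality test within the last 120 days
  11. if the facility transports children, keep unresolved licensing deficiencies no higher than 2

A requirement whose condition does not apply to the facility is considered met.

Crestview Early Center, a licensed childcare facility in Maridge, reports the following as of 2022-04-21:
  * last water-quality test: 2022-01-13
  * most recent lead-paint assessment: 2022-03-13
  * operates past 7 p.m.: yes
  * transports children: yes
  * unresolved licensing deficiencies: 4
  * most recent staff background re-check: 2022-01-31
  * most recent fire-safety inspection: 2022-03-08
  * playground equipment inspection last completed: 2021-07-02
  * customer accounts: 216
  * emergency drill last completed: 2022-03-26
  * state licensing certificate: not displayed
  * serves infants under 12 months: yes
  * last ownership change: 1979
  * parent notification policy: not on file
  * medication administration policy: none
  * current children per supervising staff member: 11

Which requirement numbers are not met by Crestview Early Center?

1, 2, 4, 6, 7, 8, 11

1. condition 'operates past 7 p.m.' holds; parent notification policy absent → not met
2. state licensing certificate absent → not met
3. fire-safety inspection 44 days ago vs limit 60 → met
4. medication administration policy absent → not met
5. condition 'serves infants under 12 months' holds; children per supervising staff member 11 ≤ 11 → met
6. staff background re-check 80 days ago vs limit 60 → not met
7. lead-paint assessment 39 days ago vs limit 30 → not met
8. playground equipment inspection 293 days ago vs limit 270 → not met
9. emergency drill 26 days ago vs limit 30 → met
10. water-quality test 98 days ago vs limit 120 → met
11. condition 'transports children' holds; unresolved licensing deficiencies 4 > 2 → not met
Not met: 1, 2, 4, 6, 7, 8, 11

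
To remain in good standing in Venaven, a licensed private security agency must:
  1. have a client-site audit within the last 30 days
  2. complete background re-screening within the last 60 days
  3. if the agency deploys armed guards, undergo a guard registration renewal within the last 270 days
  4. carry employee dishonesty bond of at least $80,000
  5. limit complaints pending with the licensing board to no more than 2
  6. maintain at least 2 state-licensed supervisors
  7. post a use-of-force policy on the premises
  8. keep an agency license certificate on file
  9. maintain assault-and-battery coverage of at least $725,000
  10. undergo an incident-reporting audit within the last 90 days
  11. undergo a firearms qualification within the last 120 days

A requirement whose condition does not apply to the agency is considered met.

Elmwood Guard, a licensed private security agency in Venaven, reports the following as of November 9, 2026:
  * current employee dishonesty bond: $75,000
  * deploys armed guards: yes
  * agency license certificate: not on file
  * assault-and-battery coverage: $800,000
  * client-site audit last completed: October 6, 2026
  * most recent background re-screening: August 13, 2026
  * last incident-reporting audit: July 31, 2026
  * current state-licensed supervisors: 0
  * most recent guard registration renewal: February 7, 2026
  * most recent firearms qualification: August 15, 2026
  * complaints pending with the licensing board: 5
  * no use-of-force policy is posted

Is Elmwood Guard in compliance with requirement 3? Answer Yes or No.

3. condition 'deploys armed guards' holds; guard registration renewal 275 days ago vs limit 270 → not met

No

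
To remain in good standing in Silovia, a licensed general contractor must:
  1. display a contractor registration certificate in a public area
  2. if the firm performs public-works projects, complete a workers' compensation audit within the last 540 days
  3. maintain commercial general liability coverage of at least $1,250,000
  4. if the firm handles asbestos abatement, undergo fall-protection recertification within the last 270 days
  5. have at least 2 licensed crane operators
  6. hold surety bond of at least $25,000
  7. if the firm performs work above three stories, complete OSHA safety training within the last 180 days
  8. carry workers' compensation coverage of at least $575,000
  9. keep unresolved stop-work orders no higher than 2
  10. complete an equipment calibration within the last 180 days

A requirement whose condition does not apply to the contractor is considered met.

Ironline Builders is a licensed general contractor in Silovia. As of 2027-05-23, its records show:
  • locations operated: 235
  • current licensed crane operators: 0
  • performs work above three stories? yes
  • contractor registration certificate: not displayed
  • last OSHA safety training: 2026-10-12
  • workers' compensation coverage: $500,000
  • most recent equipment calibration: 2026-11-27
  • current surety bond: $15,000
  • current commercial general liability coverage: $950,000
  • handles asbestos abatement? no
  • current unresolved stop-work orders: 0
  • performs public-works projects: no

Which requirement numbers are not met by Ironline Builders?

1, 3, 5, 6, 7, 8

1. contractor registration certificate absent → not met
2. condition 'performs public-works projects' does not hold → requirement n/a → met
3. commercial general liability coverage $950,000 < $1,250,000 → not met
4. condition 'handles asbestos abatement' does not hold → requirement n/a → met
5. licensed crane operators 0 < 2 → not met
6. surety bond $15,000 < $25,000 → not met
7. condition 'performs work above three stories' holds; OSHA safety training 223 days ago vs limit 180 → not met
8. workers' compensation coverage $500,000 < $575,000 → not met
9. unresolved stop-work orders 0 ≤ 2 → met
10. equipment calibration 177 days ago vs limit 180 → met
Not met: 1, 3, 5, 6, 7, 8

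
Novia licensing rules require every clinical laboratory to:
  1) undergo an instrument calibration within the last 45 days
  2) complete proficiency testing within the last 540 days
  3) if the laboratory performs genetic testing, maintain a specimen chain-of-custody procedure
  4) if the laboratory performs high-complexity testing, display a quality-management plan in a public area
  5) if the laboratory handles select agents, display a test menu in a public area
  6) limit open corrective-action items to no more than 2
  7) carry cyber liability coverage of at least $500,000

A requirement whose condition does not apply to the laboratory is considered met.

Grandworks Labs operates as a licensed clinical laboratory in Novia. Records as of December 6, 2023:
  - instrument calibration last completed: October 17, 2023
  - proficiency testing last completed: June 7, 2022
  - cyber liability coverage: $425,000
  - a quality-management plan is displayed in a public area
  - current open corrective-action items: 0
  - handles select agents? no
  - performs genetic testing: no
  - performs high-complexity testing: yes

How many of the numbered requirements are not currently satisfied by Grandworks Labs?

3

1. instrument calibration 50 days ago vs limit 45 → not met
2. proficiency testing 547 days ago vs limit 540 → not met
3. condition 'performs genetic testing' does not hold → requirement n/a → met
4. condition 'performs high-complexity testing' holds; quality-management plan present → met
5. condition 'handles select agents' does not hold → requirement n/a → met
6. open corrective-action items 0 ≤ 2 → met
7. cyber liability coverage $425,000 < $500,000 → not met
Not met: 3 of 7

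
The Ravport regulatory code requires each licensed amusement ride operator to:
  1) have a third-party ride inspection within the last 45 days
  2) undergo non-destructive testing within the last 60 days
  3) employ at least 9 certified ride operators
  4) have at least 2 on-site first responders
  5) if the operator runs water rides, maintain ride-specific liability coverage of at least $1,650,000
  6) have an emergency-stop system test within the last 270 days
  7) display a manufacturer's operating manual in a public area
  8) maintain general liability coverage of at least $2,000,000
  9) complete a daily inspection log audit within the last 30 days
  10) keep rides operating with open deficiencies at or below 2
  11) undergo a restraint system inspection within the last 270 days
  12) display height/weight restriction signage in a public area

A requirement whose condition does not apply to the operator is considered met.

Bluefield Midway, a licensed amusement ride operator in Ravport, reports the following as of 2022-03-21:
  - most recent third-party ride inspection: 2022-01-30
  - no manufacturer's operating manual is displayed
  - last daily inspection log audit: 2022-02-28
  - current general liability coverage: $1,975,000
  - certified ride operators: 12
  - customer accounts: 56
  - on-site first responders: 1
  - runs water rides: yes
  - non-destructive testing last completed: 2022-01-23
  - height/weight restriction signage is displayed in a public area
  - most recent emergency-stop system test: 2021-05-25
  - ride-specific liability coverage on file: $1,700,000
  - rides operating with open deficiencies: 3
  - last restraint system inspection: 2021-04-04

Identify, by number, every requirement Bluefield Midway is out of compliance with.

1, 4, 6, 7, 8, 10, 11

1. third-party ride inspection 50 days ago vs limit 45 → not met
2. non-destructive testing 57 days ago vs limit 60 → met
3. certified ride operators 12 ≥ 9 → met
4. on-site first responders 1 < 2 → not met
5. condition 'runs water rides' holds; ride-specific liability coverage $1,700,000 ≥ $1,650,000 → met
6. emergency-stop system test 300 days ago vs limit 270 → not met
7. manufacturer's operating manual absent → not met
8. general liability coverage $1,975,000 < $2,000,000 → not met
9. daily inspection log audit 21 days ago vs limit 30 → met
10. rides operating with open deficiencies 3 > 2 → not met
11. restraint system inspection 351 days ago vs limit 270 → not met
12. height/weight restriction signage present → met
Not met: 1, 4, 6, 7, 8, 10, 11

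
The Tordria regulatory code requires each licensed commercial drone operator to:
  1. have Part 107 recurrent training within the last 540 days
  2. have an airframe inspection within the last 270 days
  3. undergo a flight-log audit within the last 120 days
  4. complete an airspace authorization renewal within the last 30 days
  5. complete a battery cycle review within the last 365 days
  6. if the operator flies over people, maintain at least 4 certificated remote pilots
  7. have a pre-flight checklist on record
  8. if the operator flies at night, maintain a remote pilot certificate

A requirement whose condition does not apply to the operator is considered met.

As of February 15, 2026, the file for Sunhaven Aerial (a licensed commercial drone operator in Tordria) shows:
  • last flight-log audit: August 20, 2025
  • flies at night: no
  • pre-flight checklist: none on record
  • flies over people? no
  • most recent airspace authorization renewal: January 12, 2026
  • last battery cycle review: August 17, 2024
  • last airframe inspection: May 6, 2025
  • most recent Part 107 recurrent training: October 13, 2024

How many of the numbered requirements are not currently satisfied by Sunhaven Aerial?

1. Part 107 recurrent training 490 days ago vs limit 540 → met
2. airframe inspection 285 days ago vs limit 270 → not met
3. flight-log audit 179 days ago vs limit 120 → not met
4. airspace authorization renewal 34 days ago vs limit 30 → not met
5. battery cycle review 547 days ago vs limit 365 → not met
6. condition 'flies over people' does not hold → requirement n/a → met
7. pre-flight checklist absent → not met
8. condition 'flies at night' does not hold → requirement n/a → met
Not met: 5 of 8

5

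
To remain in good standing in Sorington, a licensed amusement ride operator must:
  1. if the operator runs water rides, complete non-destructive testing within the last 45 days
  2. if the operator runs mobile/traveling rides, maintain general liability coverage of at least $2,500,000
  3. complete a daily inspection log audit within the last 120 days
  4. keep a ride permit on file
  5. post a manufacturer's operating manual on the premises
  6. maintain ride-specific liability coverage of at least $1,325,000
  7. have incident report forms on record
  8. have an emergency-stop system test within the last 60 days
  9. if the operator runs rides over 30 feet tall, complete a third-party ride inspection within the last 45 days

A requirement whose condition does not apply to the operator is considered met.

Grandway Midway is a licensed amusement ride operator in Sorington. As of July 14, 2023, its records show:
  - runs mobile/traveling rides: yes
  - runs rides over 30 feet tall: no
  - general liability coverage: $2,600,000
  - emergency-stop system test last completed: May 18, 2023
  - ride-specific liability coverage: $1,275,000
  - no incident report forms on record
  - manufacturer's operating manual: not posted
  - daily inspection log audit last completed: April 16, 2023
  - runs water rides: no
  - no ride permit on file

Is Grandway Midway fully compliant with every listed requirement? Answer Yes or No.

1. condition 'runs water rides' does not hold → requirement n/a → met
2. condition 'runs mobile/traveling rides' holds; general liability coverage $2,600,000 ≥ $2,500,000 → met
3. daily inspection log audit 89 days ago vs limit 120 → met
4. ride permit absent → not met
5. manufacturer's operating manual absent → not met
6. ride-specific liability coverage $1,275,000 < $1,325,000 → not met
7. incident report forms absent → not met
8. emergency-stop system test 57 days ago vs limit 60 → met
9. condition 'runs rides over 30 feet tall' does not hold → requirement n/a → met
Not met: 4, 5, 6, 7

No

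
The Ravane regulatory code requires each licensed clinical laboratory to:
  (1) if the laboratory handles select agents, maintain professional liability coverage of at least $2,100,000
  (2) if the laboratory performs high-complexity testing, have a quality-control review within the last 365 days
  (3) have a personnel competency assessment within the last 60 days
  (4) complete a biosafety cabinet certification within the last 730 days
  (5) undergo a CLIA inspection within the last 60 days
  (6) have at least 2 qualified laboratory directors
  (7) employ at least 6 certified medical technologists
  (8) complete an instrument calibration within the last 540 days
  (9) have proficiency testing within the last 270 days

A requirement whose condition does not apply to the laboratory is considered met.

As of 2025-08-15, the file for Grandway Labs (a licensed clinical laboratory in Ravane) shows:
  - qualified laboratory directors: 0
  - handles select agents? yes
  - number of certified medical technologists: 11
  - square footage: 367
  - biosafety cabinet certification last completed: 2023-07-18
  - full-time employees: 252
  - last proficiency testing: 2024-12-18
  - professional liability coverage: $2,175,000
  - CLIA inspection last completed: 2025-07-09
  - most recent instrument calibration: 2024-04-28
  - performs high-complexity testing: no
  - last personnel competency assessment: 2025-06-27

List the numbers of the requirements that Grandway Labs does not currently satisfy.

4, 6

1. condition 'handles select agents' holds; professional liability coverage $2,175,000 ≥ $2,100,000 → met
2. condition 'performs high-complexity testing' does not hold → requirement n/a → met
3. personnel competency assessment 49 days ago vs limit 60 → met
4. biosafety cabinet certification 759 days ago vs limit 730 → not met
5. CLIA inspection 37 days ago vs limit 60 → met
6. qualified laboratory directors 0 < 2 → not met
7. certified medical technologists 11 ≥ 6 → met
8. instrument calibration 474 days ago vs limit 540 → met
9. proficiency testing 240 days ago vs limit 270 → met
Not met: 4, 6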